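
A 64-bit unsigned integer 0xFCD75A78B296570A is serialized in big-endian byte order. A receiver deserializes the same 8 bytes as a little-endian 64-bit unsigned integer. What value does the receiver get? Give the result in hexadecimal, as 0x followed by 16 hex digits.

0x0A5796B2785AD7FC

Stored big-endian, the bytes at ascending addresses are FC D7 5A 78 B2 96 57 0A.
Read back as little-endian, the first byte is least significant, giving 0x0A5796B2785AD7FC.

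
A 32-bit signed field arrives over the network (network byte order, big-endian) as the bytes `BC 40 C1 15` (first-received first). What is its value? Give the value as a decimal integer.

In big-endian order the high byte comes first in memory.
The bytes are already most-significant first: 0xBC40C115.
Top bit is set, so as a signed 32-bit value this is 0xBC40C115 − 2^32 = -1136606955.

-1136606955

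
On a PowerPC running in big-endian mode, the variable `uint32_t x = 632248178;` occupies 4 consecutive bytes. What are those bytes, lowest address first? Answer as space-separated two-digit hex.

632248178 in hexadecimal, padded to 32 bits, is 0x25AF5772.
Split into bytes (most-significant first): 25 AF 57 72.
Big-endian stores the most-significant byte at the lowest address.
So the memory order matches the most-significant-first order: 25 AF 57 72.

25 AF 57 72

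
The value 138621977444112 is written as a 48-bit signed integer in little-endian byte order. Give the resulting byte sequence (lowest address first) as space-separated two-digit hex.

10 3F B9 71 13 7E

138621977444112 in hexadecimal, padded to 48 bits, is 0x7E1371B93F10.
Split into bytes (most-significant first): 7E 13 71 B9 3F 10.
In little-endian order the low byte comes first in memory.
So at ascending addresses the bytes are 10 3F B9 71 13 7E.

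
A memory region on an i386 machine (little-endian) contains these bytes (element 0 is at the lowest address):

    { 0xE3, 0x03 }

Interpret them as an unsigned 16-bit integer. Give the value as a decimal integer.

995

Little-endian: lowest address holds the least-significant byte.
Reassemble most-significant byte first: 03 E3 → 0x03E3.
0x03E3 = 995.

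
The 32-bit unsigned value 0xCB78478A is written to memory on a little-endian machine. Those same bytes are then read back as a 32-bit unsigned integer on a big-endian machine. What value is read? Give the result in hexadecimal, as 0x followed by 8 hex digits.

Stored little-endian, the bytes at ascending addresses are 8A 47 78 CB.
Read back as big-endian, the last byte is least significant, giving 0x8A4778CB.

0x8A4778CB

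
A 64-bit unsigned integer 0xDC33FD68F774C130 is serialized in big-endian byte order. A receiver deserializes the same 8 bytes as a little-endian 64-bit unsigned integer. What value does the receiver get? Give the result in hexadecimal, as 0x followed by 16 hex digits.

Stored big-endian, the bytes at ascending addresses are DC 33 FD 68 F7 74 C1 30.
Read back as little-endian, the first byte is least significant, giving 0x30C174F768FD33DC.

0x30C174F768FD33DC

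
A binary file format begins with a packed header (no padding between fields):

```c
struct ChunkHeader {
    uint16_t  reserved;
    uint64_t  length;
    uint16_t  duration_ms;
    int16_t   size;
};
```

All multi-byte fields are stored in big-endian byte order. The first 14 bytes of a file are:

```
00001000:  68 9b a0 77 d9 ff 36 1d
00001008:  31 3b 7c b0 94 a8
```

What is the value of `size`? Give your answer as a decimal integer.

`size` follows `reserved` (2 B), `length` (8 B), `duration_ms` (2 B), so it starts at offset 2 + 8 + 2 = 12 and occupies 2 bytes.
Bytes at offsets 12..13: 94 A8.
In big-endian order the high byte comes first in memory.
The bytes are already most-significant first: 0x94A8.
Top bit is set, so as a signed 16-bit value this is 0x94A8 − 2^16 = -27480.

-27480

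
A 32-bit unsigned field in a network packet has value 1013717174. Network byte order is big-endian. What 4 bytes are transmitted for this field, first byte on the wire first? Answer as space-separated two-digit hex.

1013717174 in hexadecimal, padded to 32 bits, is 0x3C6C18B6.
Split into bytes (most-significant first): 3C 6C 18 B6.
Big-endian: lowest address holds the most-significant byte.
So the memory order matches the most-significant-first order: 3C 6C 18 B6.

3C 6C 18 B6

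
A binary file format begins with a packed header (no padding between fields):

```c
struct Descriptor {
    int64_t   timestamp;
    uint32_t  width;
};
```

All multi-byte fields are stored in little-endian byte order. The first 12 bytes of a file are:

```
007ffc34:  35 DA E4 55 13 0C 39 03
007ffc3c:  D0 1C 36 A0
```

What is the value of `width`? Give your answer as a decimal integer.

`width` follows `timestamp` (8 bytes), so it starts at byte offset 8 and occupies 4 bytes.
Bytes at offsets 8..11: D0 1C 36 A0.
Little-endian stores the least-significant byte at the lowest address.
Reassemble most-significant byte first: A0 36 1C D0 → 0xA0361CD0.
0xA0361CD0 = 2687900880.

2687900880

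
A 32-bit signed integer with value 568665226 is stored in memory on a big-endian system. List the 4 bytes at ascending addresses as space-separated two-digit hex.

568665226 in hexadecimal, padded to 32 bits, is 0x21E5248A.
Split into bytes (most-significant first): 21 E5 24 8A.
Big-endian: lowest address holds the most-significant byte.
So the memory order matches the most-significant-first order: 21 E5 24 8A.

21 E5 24 8A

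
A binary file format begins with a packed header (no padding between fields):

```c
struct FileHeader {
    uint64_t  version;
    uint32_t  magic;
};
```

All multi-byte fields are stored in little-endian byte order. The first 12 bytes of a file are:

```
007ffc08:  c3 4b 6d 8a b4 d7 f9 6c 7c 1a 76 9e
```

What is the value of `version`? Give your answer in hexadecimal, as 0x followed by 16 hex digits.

0x6CF9D7B48A6D4BC3

`version` is the first field, at byte offset 0, occupying 8 bytes.
Bytes at offsets 0..7: C3 4B 6D 8A B4 D7 F9 6C.
Little-endian: lowest address holds the least-significant byte.
Reassemble most-significant byte first: 6C F9 D7 B4 8A 6D 4B C3 → 0x6CF9D7B48A6D4BC3.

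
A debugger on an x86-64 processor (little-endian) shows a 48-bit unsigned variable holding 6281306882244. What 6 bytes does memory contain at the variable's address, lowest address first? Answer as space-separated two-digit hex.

C4 C0 10 7B B6 05

6281306882244 in hexadecimal, padded to 48 bits, is 0x05B67B10C0C4.
Split into bytes (most-significant first): 05 B6 7B 10 C0 C4.
Little-endian stores the least-significant byte at the lowest address.
So at ascending addresses the bytes are C4 C0 10 7B B6 05.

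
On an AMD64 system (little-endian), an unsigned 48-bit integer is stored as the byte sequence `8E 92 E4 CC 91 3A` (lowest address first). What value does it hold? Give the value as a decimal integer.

64397882200718

Little-endian: lowest address holds the least-significant byte.
Reassemble most-significant byte first: 3A 91 CC E4 92 8E → 0x3A91CCE4928E.
0x3A91CCE4928E = 64397882200718.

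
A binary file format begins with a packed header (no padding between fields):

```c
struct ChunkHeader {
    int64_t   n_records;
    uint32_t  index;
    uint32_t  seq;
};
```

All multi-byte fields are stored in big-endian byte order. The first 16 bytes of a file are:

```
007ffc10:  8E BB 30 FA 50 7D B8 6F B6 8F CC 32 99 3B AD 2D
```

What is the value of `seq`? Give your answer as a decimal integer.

`seq` follows `n_records` (8 B), `index` (4 B), so it starts at offset 8 + 4 = 12 and occupies 4 bytes.
Bytes at offsets 12..15: 99 3B AD 2D.
Big-endian: lowest address holds the most-significant byte.
The bytes are already most-significant first: 0x993BAD2D.
0x993BAD2D = 2570825005.

2570825005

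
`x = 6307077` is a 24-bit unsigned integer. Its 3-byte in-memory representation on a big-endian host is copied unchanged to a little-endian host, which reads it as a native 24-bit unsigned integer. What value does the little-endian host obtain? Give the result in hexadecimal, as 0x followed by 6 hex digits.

6307077 in 24-bit hexadecimal is 0x603D05.
Stored big-endian, the bytes at ascending addresses are 60 3D 05.
Read back as little-endian, the first byte is least significant, giving 0x053D60.

0x053D60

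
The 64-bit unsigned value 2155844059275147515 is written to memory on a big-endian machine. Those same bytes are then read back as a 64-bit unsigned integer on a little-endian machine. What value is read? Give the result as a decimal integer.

2155844059275147515 in 64-bit hexadecimal is 0x1DEB18BFF03B38FB.
Stored big-endian, the bytes at ascending addresses are 1D EB 18 BF F0 3B 38 FB.
Read back as little-endian, the first byte is least significant, giving 0xFB383BF0BF18EB1D.
0xFB383BF0BF18EB1D = 18102284607399979805.

18102284607399979805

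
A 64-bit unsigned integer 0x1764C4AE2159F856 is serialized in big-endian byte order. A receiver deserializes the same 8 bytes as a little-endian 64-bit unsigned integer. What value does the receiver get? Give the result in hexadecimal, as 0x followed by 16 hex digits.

Stored big-endian, the bytes at ascending addresses are 17 64 C4 AE 21 59 F8 56.
Read back as little-endian, the first byte is least significant, giving 0x56F85921AEC46417.

0x56F85921AEC46417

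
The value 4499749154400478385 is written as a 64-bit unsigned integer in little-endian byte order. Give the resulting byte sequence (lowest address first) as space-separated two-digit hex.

4499749154400478385 in hexadecimal, padded to 64 bits, is 0x3E725203E667A4B1.
Split into bytes (most-significant first): 3E 72 52 03 E6 67 A4 B1.
In little-endian order the low byte comes first in memory.
So at ascending addresses the bytes are B1 A4 67 E6 03 52 72 3E.

B1 A4 67 E6 03 52 72 3E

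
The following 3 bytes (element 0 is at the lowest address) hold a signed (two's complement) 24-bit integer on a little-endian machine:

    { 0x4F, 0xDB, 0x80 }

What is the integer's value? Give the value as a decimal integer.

-8332465

Little-endian: lowest address holds the least-significant byte.
Reassemble most-significant byte first: 80 DB 4F → 0x80DB4F.
Top bit is set, so as a signed 24-bit value this is 0x80DB4F − 2^24 = -8332465.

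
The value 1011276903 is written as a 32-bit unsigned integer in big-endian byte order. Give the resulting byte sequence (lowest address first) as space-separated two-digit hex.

3C 46 DC 67

1011276903 in hexadecimal, padded to 32 bits, is 0x3C46DC67.
Split into bytes (most-significant first): 3C 46 DC 67.
Big-endian stores the most-significant byte at the lowest address.
So the memory order matches the most-significant-first order: 3C 46 DC 67.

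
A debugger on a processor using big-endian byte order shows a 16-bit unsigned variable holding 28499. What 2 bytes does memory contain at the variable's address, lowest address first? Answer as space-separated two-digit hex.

6F 53

28499 in hexadecimal, padded to 16 bits, is 0x6F53.
Split into bytes (most-significant first): 6F 53.
In big-endian order the high byte comes first in memory.
So the memory order matches the most-significant-first order: 6F 53.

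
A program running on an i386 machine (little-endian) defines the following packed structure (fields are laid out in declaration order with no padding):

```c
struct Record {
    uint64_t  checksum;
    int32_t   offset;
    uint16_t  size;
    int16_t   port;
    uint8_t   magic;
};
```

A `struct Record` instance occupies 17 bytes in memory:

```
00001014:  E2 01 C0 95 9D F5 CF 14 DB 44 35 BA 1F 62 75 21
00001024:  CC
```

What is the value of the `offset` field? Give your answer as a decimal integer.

-1170914085

`offset` follows `checksum` (8 bytes), so it starts at byte offset 8 and occupies 4 bytes.
Bytes at offsets 8..11: DB 44 35 BA.
Little-endian stores the least-significant byte at the lowest address.
Reassemble most-significant byte first: BA 35 44 DB → 0xBA3544DB.
Top bit is set, so as a signed 32-bit value this is 0xBA3544DB − 2^32 = -1170914085.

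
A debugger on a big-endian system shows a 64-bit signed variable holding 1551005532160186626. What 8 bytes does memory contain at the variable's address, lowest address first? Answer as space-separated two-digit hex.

15 86 47 50 5D 12 D9 02

1551005532160186626 in hexadecimal, padded to 64 bits, is 0x158647505D12D902.
Split into bytes (most-significant first): 15 86 47 50 5D 12 D9 02.
Big-endian: lowest address holds the most-significant byte.
So the memory order matches the most-significant-first order: 15 86 47 50 5D 12 D9 02.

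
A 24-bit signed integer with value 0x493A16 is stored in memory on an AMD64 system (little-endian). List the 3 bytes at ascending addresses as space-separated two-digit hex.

16 3A 49

Split into bytes (most-significant first): 49 3A 16.
Little-endian stores the least-significant byte at the lowest address.
So at ascending addresses the bytes are 16 3A 49.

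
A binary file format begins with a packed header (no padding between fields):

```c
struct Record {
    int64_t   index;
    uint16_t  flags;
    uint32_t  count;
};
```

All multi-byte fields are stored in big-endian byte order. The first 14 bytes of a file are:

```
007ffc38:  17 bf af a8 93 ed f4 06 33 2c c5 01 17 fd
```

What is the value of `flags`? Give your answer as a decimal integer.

`flags` follows `index` (8 bytes), so it starts at byte offset 8 and occupies 2 bytes.
Bytes at offsets 8..9: 33 2C.
In big-endian order the high byte comes first in memory.
The bytes are already most-significant first: 0x332C.
0x332C = 13100.

13100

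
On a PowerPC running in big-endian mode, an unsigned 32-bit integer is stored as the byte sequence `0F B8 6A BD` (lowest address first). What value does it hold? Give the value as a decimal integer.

263744189

Big-endian stores the most-significant byte at the lowest address.
The bytes are already most-significant first: 0x0FB86ABD.
0x0FB86ABD = 263744189.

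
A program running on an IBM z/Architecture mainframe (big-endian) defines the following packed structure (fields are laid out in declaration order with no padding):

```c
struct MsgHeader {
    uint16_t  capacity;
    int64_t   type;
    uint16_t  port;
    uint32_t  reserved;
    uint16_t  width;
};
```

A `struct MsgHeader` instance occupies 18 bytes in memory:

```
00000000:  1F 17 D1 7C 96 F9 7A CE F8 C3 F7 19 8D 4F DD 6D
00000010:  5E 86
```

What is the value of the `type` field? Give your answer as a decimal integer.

`type` follows `capacity` (2 bytes), so it starts at byte offset 2 and occupies 8 bytes.
Bytes at offsets 2..9: D1 7C 96 F9 7A CE F8 C3.
Big-endian: lowest address holds the most-significant byte.
The bytes are already most-significant first: 0xD17C96F97ACEF8C3.
Top bit is set, so as a signed 64-bit value this is 0xD17C96F97ACEF8C3 − 2^64 = -3351638024419084093.

-3351638024419084093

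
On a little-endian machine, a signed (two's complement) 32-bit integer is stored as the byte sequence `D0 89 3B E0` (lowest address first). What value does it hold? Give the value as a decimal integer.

-532969008

In little-endian order the low byte comes first in memory.
Reassemble most-significant byte first: E0 3B 89 D0 → 0xE03B89D0.
Top bit is set, so as a signed 32-bit value this is 0xE03B89D0 − 2^32 = -532969008.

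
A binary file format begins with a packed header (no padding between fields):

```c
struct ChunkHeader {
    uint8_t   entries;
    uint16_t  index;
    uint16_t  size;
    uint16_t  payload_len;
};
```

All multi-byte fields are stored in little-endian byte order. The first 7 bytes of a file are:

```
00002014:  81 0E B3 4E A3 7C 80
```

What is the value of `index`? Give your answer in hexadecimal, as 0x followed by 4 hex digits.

0xB30E

`index` follows `entries` (1 byte), so it starts at byte offset 1 and occupies 2 bytes.
Bytes at offsets 1..2: 0E B3.
In little-endian order the low byte comes first in memory.
Reassemble most-significant byte first: B3 0E → 0xB30E.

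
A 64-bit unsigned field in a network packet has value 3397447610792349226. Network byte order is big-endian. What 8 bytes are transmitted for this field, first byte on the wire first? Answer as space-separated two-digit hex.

2F 26 28 9A 00 47 0E 2A

3397447610792349226 in hexadecimal, padded to 64 bits, is 0x2F26289A00470E2A.
Split into bytes (most-significant first): 2F 26 28 9A 00 47 0E 2A.
Big-endian: lowest address holds the most-significant byte.
So the memory order matches the most-significant-first order: 2F 26 28 9A 00 47 0E 2A.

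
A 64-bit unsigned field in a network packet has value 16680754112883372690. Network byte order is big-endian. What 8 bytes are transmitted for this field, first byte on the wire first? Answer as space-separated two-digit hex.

E7 7D F1 7C BC 0C B2 92

16680754112883372690 in hexadecimal, padded to 64 bits, is 0xE77DF17CBC0CB292.
Split into bytes (most-significant first): E7 7D F1 7C BC 0C B2 92.
Big-endian: lowest address holds the most-significant byte.
So the memory order matches the most-significant-first order: E7 7D F1 7C BC 0C B2 92.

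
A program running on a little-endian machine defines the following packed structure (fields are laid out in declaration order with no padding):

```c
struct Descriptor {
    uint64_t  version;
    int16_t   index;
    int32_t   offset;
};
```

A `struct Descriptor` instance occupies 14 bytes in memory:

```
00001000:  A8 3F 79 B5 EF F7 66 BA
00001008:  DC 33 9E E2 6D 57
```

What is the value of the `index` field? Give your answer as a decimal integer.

`index` follows `version` (8 bytes), so it starts at byte offset 8 and occupies 2 bytes.
Bytes at offsets 8..9: DC 33.
Little-endian: lowest address holds the least-significant byte.
Reassemble most-significant byte first: 33 DC → 0x33DC.
0x33DC = 13276.

13276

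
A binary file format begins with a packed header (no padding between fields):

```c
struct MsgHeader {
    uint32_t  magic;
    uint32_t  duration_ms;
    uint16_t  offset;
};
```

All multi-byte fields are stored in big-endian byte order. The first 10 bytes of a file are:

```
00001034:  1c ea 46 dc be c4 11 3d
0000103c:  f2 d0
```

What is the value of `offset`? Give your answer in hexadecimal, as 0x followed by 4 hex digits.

`offset` follows `magic` (4 B), `duration_ms` (4 B), so it starts at offset 4 + 4 = 8 and occupies 2 bytes.
Bytes at offsets 8..9: F2 D0.
Big-endian stores the most-significant byte at the lowest address.
The bytes are already most-significant first: 0xF2D0.

0xF2D0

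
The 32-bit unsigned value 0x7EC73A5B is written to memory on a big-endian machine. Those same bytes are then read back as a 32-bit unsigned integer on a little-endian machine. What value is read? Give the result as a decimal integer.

1530578814

Stored big-endian, the bytes at ascending addresses are 7E C7 3A 5B.
Read back as little-endian, the first byte is least significant, giving 0x5B3AC77E.
0x5B3AC77E = 1530578814.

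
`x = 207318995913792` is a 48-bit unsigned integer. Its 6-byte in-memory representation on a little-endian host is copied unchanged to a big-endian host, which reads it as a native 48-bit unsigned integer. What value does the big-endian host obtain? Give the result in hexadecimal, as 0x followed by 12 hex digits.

207318995913792 in 48-bit hexadecimal is 0xBC8E371B4C40.
Stored little-endian, the bytes at ascending addresses are 40 4C 1B 37 8E BC.
Read back as big-endian, the last byte is least significant, giving 0x404C1B378EBC.

0x404C1B378EBC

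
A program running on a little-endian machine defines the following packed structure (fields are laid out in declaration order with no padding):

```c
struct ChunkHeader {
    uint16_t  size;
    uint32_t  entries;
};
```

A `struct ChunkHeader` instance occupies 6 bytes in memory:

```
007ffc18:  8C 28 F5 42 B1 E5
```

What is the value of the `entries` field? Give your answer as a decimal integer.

3853599477

`entries` follows `size` (2 bytes), so it starts at byte offset 2 and occupies 4 bytes.
Bytes at offsets 2..5: F5 42 B1 E5.
Little-endian: lowest address holds the least-significant byte.
Reassemble most-significant byte first: E5 B1 42 F5 → 0xE5B142F5.
0xE5B142F5 = 3853599477.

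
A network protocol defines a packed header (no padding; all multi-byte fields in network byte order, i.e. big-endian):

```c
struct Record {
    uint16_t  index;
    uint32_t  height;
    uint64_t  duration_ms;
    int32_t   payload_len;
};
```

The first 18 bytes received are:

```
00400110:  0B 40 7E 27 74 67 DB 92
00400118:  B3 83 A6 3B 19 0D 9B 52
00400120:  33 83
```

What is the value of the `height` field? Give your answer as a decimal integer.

2116514919

`height` follows `index` (2 bytes), so it starts at byte offset 2 and occupies 4 bytes.
Bytes at offsets 2..5: 7E 27 74 67.
In big-endian order the high byte comes first in memory.
The bytes are already most-significant first: 0x7E277467.
0x7E277467 = 2116514919.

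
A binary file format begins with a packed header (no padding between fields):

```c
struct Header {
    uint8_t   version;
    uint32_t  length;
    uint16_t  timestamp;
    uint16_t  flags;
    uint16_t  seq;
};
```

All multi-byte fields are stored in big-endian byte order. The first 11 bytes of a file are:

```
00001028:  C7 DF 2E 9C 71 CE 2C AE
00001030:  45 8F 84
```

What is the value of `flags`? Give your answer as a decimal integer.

`flags` follows `version` (1 B), `length` (4 B), `timestamp` (2 B), so it starts at offset 1 + 4 + 2 = 7 and occupies 2 bytes.
Bytes at offsets 7..8: AE 45.
Big-endian: lowest address holds the most-significant byte.
The bytes are already most-significant first: 0xAE45.
0xAE45 = 44613.

44613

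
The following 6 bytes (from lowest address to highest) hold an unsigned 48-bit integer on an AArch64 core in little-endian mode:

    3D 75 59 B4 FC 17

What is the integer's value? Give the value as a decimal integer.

Little-endian: lowest address holds the least-significant byte.
Reassemble most-significant byte first: 17 FC B4 59 75 3D → 0x17FCB459753D.
0x17FCB459753D = 26374124959037.

26374124959037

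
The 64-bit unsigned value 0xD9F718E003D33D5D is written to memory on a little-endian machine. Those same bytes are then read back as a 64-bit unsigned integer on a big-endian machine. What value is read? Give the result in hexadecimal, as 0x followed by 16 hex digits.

0x5D3DD303E018F7D9

Stored little-endian, the bytes at ascending addresses are 5D 3D D3 03 E0 18 F7 D9.
Read back as big-endian, the last byte is least significant, giving 0x5D3DD303E018F7D9.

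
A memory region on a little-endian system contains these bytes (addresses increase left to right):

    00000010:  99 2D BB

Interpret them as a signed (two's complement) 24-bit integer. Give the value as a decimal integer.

Little-endian stores the least-significant byte at the lowest address.
Reassemble most-significant byte first: BB 2D 99 → 0xBB2D99.
Top bit is set, so as a signed 24-bit value this is 0xBB2D99 − 2^24 = -4510311.

-4510311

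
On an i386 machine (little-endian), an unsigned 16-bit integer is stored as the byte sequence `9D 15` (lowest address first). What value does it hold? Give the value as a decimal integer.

5533

Little-endian: lowest address holds the least-significant byte.
Reassemble most-significant byte first: 15 9D → 0x159D.
0x159D = 5533.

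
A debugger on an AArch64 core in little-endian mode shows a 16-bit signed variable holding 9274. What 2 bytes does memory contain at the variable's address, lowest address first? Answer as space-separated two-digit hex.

9274 in hexadecimal, padded to 16 bits, is 0x243A.
Split into bytes (most-significant first): 24 3A.
Little-endian: lowest address holds the least-significant byte.
So at ascending addresses the bytes are 3A 24.

3A 24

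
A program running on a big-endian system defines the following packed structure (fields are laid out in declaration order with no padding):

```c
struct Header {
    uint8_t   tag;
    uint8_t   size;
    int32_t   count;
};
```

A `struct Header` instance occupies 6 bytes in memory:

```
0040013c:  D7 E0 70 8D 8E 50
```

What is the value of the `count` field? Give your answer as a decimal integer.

1888325200

`count` follows `tag` (1 B), `size` (1 B), so it starts at offset 1 + 1 = 2 and occupies 4 bytes.
Bytes at offsets 2..5: 70 8D 8E 50.
In big-endian order the high byte comes first in memory.
The bytes are already most-significant first: 0x708D8E50.
0x708D8E50 = 1888325200.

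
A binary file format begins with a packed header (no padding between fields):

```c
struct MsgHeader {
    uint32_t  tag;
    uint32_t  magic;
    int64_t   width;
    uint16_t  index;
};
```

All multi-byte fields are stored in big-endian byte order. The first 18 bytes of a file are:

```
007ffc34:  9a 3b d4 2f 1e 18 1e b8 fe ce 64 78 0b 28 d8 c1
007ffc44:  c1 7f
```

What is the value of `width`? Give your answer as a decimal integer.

`width` follows `tag` (4 B), `magic` (4 B), so it starts at offset 4 + 4 = 8 and occupies 8 bytes.
Bytes at offsets 8..15: FE CE 64 78 0B 28 D8 C1.
Big-endian: lowest address holds the most-significant byte.
The bytes are already most-significant first: 0xFECE64780B28D8C1.
Top bit is set, so as a signed 64-bit value this is 0xFECE64780B28D8C1 − 2^64 = -86020876127381311.

-86020876127381311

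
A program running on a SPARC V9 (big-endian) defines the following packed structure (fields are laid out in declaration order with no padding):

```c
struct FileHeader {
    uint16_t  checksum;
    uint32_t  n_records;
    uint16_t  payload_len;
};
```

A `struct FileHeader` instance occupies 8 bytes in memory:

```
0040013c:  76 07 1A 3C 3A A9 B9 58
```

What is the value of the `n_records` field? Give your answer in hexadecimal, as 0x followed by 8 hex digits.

`n_records` follows `checksum` (2 bytes), so it starts at byte offset 2 and occupies 4 bytes.
Bytes at offsets 2..5: 1A 3C 3A A9.
In big-endian order the high byte comes first in memory.
The bytes are already most-significant first: 0x1A3C3AA9.

0x1A3C3AA9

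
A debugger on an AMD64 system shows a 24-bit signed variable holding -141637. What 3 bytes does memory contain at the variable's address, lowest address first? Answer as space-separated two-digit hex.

Two's complement of -141637 in 24 bits: 141637 = 0x022945; invert → 0xFDD6BA; add 1 → 0xFDD6BB.
Split into bytes (most-significant first): FD D6 BB.
Little-endian stores the least-significant byte at the lowest address.
So at ascending addresses the bytes are BB D6 FD.

BB D6 FD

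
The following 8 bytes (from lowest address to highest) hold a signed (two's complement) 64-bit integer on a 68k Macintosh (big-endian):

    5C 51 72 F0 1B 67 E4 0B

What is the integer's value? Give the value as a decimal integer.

In big-endian order the high byte comes first in memory.
The bytes are already most-significant first: 0x5C5172F01B67E40B.
0x5C5172F01B67E40B = 6652224500180444171.

6652224500180444171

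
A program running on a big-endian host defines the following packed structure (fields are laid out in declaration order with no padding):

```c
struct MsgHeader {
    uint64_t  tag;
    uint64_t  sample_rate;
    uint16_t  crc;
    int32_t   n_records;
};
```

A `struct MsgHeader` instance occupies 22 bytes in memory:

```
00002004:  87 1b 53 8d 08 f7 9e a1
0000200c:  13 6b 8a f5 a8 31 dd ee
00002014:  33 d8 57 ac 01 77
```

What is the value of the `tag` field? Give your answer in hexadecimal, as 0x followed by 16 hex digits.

0x871B538D08F79EA1

`tag` is the first field, at byte offset 0, occupying 8 bytes.
Bytes at offsets 0..7: 87 1B 53 8D 08 F7 9E A1.
Big-endian: lowest address holds the most-significant byte.
The bytes are already most-significant first: 0x871B538D08F79EA1.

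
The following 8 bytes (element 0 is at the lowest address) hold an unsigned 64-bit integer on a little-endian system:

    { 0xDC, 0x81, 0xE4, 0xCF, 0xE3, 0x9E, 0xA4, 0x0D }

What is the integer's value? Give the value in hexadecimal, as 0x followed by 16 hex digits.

0x0DA49EE3CFE481DC

Little-endian stores the least-significant byte at the lowest address.
Reassemble most-significant byte first: 0D A4 9E E3 CF E4 81 DC → 0x0DA49EE3CFE481DC.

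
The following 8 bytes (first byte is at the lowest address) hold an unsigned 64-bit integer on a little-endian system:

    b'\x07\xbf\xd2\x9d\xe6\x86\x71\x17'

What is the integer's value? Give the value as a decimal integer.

In little-endian order the low byte comes first in memory.
Reassemble most-significant byte first: 17 71 86 E6 9D D2 BF 07 → 0x177186E69DD2BF07.
0x177186E69DD2BF07 = 1689279660289081095.

1689279660289081095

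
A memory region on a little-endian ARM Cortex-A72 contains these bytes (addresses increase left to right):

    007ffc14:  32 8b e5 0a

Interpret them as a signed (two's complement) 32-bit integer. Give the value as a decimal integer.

Little-endian stores the least-significant byte at the lowest address.
Reassemble most-significant byte first: 0A E5 8B 32 → 0x0AE58B32.
0x0AE58B32 = 182815538.

182815538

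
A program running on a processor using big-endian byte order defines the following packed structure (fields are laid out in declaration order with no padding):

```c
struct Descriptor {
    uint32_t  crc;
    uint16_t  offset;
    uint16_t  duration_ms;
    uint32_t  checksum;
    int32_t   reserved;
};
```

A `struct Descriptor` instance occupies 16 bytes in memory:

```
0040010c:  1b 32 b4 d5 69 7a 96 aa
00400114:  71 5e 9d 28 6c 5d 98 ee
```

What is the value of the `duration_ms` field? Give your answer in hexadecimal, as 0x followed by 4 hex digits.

0x96AA

`duration_ms` follows `crc` (4 B), `offset` (2 B), so it starts at offset 4 + 2 = 6 and occupies 2 bytes.
Bytes at offsets 6..7: 96 AA.
Big-endian: lowest address holds the most-significant byte.
The bytes are already most-significant first: 0x96AA.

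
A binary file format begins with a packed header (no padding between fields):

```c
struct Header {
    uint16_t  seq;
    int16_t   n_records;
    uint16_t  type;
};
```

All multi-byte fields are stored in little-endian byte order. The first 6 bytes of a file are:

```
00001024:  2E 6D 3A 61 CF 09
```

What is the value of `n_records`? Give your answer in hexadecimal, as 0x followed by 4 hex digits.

`n_records` follows `seq` (2 bytes), so it starts at byte offset 2 and occupies 2 bytes.
Bytes at offsets 2..3: 3A 61.
Little-endian stores the least-significant byte at the lowest address.
Reassemble most-significant byte first: 61 3A → 0x613A.

0x613A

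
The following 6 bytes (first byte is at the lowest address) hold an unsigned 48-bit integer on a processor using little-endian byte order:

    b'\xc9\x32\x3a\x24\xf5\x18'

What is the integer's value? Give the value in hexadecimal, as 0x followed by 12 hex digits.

In little-endian order the low byte comes first in memory.
Reassemble most-significant byte first: 18 F5 24 3A 32 C9 → 0x18F5243A32C9.

0x18F5243A32C9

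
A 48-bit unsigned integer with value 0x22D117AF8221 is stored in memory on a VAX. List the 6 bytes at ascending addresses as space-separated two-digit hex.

Split into bytes (most-significant first): 22 D1 17 AF 82 21.
Little-endian: lowest address holds the least-significant byte.
So at ascending addresses the bytes are 21 82 AF 17 D1 22.

21 82 AF 17 D1 22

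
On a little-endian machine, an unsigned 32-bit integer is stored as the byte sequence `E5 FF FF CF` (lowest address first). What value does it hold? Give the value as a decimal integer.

3489660901

In little-endian order the low byte comes first in memory.
Reassemble most-significant byte first: CF FF FF E5 → 0xCFFFFFE5.
0xCFFFFFE5 = 3489660901.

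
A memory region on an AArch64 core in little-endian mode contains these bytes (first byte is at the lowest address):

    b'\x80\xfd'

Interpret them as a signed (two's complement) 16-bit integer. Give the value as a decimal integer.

-640

Little-endian stores the least-significant byte at the lowest address.
Reassemble most-significant byte first: FD 80 → 0xFD80.
Top bit is set, so as a signed 16-bit value this is 0xFD80 − 2^16 = -640.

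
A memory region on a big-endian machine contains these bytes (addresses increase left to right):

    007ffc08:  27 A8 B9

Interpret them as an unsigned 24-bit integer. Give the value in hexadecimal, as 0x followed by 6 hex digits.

0x27A8B9

In big-endian order the high byte comes first in memory.
The bytes are already most-significant first: 0x27A8B9.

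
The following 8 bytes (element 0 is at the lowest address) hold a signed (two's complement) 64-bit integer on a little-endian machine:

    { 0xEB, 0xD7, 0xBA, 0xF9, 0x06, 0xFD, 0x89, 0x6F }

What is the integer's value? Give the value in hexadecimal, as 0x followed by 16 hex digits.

Little-endian: lowest address holds the least-significant byte.
Reassemble most-significant byte first: 6F 89 FD 06 F9 BA D7 EB → 0x6F89FD06F9BAD7EB.

0x6F89FD06F9BAD7EB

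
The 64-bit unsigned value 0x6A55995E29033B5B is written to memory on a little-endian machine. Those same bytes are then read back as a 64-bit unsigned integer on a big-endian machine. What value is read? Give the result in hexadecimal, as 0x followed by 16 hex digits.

Stored little-endian, the bytes at ascending addresses are 5B 3B 03 29 5E 99 55 6A.
Read back as big-endian, the last byte is least significant, giving 0x5B3B03295E99556A.

0x5B3B03295E99556A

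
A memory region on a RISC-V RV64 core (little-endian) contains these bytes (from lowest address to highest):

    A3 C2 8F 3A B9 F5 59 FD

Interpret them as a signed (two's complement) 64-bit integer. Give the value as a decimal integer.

-190851333286280541

Little-endian stores the least-significant byte at the lowest address.
Reassemble most-significant byte first: FD 59 F5 B9 3A 8F C2 A3 → 0xFD59F5B93A8FC2A3.
Top bit is set, so as a signed 64-bit value this is 0xFD59F5B93A8FC2A3 − 2^64 = -190851333286280541.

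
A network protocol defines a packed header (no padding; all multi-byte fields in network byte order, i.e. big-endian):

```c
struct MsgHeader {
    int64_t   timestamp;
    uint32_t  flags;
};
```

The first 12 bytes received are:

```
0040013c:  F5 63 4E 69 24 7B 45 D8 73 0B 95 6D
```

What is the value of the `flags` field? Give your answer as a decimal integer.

`flags` follows `timestamp` (8 bytes), so it starts at byte offset 8 and occupies 4 bytes.
Bytes at offsets 8..11: 73 0B 95 6D.
In big-endian order the high byte comes first in memory.
The bytes are already most-significant first: 0x730B956D.
0x730B956D = 1930138989.

1930138989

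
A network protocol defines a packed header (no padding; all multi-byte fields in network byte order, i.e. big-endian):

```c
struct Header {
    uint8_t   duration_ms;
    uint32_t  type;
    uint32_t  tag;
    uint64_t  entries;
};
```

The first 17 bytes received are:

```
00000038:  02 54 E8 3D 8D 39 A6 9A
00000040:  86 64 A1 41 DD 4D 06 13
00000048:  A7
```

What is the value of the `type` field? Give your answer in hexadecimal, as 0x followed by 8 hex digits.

0x54E83D8D

`type` follows `duration_ms` (1 byte), so it starts at byte offset 1 and occupies 4 bytes.
Bytes at offsets 1..4: 54 E8 3D 8D.
Big-endian: lowest address holds the most-significant byte.
The bytes are already most-significant first: 0x54E83D8D.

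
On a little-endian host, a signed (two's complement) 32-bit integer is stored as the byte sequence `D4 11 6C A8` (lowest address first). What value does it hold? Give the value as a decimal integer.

In little-endian order the low byte comes first in memory.
Reassemble most-significant byte first: A8 6C 11 D4 → 0xA86C11D4.
Top bit is set, so as a signed 32-bit value this is 0xA86C11D4 − 2^32 = -1469312556.

-1469312556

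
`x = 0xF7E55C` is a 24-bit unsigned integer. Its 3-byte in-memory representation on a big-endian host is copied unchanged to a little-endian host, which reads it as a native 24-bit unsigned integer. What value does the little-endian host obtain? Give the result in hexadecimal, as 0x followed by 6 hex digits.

0x5CE5F7

Stored big-endian, the bytes at ascending addresses are F7 E5 5C.
Read back as little-endian, the first byte is least significant, giving 0x5CE5F7.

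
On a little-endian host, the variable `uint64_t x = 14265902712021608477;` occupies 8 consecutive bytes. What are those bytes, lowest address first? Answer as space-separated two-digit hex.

1D 68 54 BE EE AA FA C5

14265902712021608477 in hexadecimal, padded to 64 bits, is 0xC5FAAAEEBE54681D.
Split into bytes (most-significant first): C5 FA AA EE BE 54 68 1D.
Little-endian: lowest address holds the least-significant byte.
So at ascending addresses the bytes are 1D 68 54 BE EE AA FA C5.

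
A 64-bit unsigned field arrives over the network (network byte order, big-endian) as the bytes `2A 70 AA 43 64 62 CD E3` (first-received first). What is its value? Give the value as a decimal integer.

Big-endian stores the most-significant byte at the lowest address.
The bytes are already most-significant first: 0x2A70AA436462CDE3.
0x2A70AA436462CDE3 = 3058131353408294371.

3058131353408294371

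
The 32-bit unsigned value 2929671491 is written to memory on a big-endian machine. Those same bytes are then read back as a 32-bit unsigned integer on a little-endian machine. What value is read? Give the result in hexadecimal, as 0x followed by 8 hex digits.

0x433D9FAE

2929671491 in 32-bit hexadecimal is 0xAE9F3D43.
Stored big-endian, the bytes at ascending addresses are AE 9F 3D 43.
Read back as little-endian, the first byte is least significant, giving 0x433D9FAE.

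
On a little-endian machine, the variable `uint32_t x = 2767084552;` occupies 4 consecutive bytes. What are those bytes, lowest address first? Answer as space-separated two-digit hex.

08 5C EE A4

2767084552 in hexadecimal, padded to 32 bits, is 0xA4EE5C08.
Split into bytes (most-significant first): A4 EE 5C 08.
In little-endian order the low byte comes first in memory.
So at ascending addresses the bytes are 08 5C EE A4.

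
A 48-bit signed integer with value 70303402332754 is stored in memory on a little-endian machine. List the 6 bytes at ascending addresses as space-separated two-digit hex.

70303402332754 in hexadecimal, padded to 48 bits, is 0x3FF0C9529252.
Split into bytes (most-significant first): 3F F0 C9 52 92 52.
In little-endian order the low byte comes first in memory.
So at ascending addresses the bytes are 52 92 52 C9 F0 3F.

52 92 52 C9 F0 3F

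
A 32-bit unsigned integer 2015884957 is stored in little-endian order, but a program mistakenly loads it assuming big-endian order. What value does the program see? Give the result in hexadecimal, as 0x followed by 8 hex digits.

2015884957 in 32-bit hexadecimal is 0x7827F69D.
Stored little-endian, the bytes at ascending addresses are 9D F6 27 78.
Read back as big-endian, the last byte is least significant, giving 0x9DF62778.

0x9DF62778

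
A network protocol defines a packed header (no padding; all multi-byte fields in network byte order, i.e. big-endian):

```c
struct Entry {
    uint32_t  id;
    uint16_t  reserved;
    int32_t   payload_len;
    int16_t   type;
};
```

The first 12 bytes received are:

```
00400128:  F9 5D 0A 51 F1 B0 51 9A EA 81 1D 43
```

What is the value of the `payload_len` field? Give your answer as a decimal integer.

`payload_len` follows `id` (4 B), `reserved` (2 B), so it starts at offset 4 + 2 = 6 and occupies 4 bytes.
Bytes at offsets 6..9: 51 9A EA 81.
Big-endian stores the most-significant byte at the lowest address.
The bytes are already most-significant first: 0x519AEA81.
0x519AEA81 = 1369107073.

1369107073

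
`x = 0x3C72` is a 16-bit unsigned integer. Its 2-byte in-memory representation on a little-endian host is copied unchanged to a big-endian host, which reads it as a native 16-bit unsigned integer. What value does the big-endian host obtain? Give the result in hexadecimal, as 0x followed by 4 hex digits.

Stored little-endian, the bytes at ascending addresses are 72 3C.
Read back as big-endian, the last byte is least significant, giving 0x723C.

0x723C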